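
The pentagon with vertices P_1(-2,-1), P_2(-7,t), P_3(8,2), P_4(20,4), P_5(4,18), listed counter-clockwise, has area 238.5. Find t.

The doubled signed area Σ (x_i y_{i+1} − x_{i+1} y_i) is linear in t.
With t=0 it equals 347; the coefficient of t is -10 (from the two edges through P_2).
So -10·t + 347 = 2·238.5 = 477 ⇒ t = -13.

-13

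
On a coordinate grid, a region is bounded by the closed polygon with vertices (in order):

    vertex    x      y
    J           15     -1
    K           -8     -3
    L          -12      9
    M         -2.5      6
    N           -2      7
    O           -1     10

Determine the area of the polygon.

189

Apply Gauss's area formula: 2A = Σ (x_i·y_{i+1} − x_{i+1}·y_i), indices taken mod 6.
Σ = (-53) + (-108) + (-49.5) + (-5.5) + (-13) + (-149) = -378
Area = |Σ|/2 = 189.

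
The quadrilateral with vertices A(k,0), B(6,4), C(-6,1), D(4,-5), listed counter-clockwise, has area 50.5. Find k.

5

Write out the shoelace sum; only the two edges meeting at A involve k:
2·Area = [(4·0 − k·(-5)) + (k·4 − 6·0)] + 56
       = 9·k + 56 = 101
⇒ k = 5.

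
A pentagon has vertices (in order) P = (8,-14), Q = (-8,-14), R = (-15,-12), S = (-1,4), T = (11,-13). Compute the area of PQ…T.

Apply the shoelace (surveyor's) formula: 2A = Σ (x_i·y_{i+1} − x_{i+1}·y_i), indices taken mod 5.
Cross-terms: -224, -114, -72, -31, -50  ⇒  Σ = -491
Area = |Σ|/2 = 245.5.

245.5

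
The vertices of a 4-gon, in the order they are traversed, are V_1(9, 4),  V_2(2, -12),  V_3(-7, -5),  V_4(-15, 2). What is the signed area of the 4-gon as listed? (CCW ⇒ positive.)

Apply the surveyor's formula: 2A = Σ (x_i·y_{i+1} − x_{i+1}·y_i), indices taken mod 4.
Cross-terms: -116, -94, -89, -78  ⇒  Σ = -377
Signed area = Σ/2 = -188.5 (negative ⇒ clockwise traversal).

-188.5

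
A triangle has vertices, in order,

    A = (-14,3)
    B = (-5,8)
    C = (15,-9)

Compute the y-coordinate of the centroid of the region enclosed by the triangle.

Apply the shoelace (surveyor's) formula. First the cross-terms c_i = x_i·y_{i+1} − x_{i+1}·y_i:
  -97, -75, -81  ⇒  2A = -253, A = -126.5.
Then Σ (y_i + y_{i+1})·c_i = -506, so ȳ = -506 / (6·(-126.5)) = 2/3.

2/3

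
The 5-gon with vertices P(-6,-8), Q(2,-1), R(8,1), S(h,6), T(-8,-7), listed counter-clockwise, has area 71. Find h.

1

Write out the shoelace sum; only the two edges meeting at S involve h:
2·Area = [(8·6 − h·1) + (h·(-7) − (-8)·6)] + 54
       = -8·h + 150 = 142
⇒ h = 1.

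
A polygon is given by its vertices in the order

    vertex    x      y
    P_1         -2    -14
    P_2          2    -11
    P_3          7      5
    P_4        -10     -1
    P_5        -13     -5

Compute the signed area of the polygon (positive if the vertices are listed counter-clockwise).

194.5

Apply the surveyor's formula: 2A = Σ (x_i·y_{i+1} − x_{i+1}·y_i), indices taken mod 5.
Σ = (50) + (87) + (43) + (37) + (172) = 389
Signed area = Σ/2 = 194.5 (positive ⇒ counter-clockwise traversal).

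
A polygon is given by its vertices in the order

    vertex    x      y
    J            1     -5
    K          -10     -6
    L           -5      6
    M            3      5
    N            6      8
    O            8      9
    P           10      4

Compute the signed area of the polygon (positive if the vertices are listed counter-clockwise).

-158.5

Apply the surveyor's formula: 2A = Σ (x_i·y_{i+1} − x_{i+1}·y_i), indices taken mod 7.
Cross-terms: -56, -90, -43, -6, -10, -58, -54  ⇒  Σ = -317
Signed area = Σ/2 = -158.5 (negative ⇒ clockwise traversal).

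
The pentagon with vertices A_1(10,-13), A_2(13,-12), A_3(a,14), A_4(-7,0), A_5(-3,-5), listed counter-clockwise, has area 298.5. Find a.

The doubled signed area Σ (x_i y_{i+1} − x_{i+1} y_i) is linear in a.
With a=0 it equals 453; the coefficient of a is 12 (from the two edges through A_3).
So 12·a + 453 = 2·298.5 = 597 ⇒ a = 12.

12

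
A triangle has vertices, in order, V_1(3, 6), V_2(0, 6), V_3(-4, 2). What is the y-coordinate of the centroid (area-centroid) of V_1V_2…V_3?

14/3

Apply the surveyor's formula. First the cross-terms c_i = x_i·y_{i+1} − x_{i+1}·y_i:
  18, 24, -30  ⇒  2A = 12, A = 6.
Then Σ (y_i + y_{i+1})·c_i = 168, so ȳ = 168 / (6·6) = 14/3.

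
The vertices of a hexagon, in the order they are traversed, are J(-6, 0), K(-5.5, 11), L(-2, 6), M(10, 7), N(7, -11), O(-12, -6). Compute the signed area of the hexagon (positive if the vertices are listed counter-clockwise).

Σ = (-66) + (-11) + (-74) + (-159) + (-174) + (-36) = -520
Signed area = Σ/2 = -260 (negative ⇒ clockwise traversal).

-260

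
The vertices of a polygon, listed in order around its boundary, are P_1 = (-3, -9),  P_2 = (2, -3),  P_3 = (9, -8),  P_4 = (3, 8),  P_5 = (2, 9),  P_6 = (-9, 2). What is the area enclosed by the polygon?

Apply the shoelace formula: 2A = Σ (x_i·y_{i+1} − x_{i+1}·y_i), indices taken mod 6.
Cross-terms: 27, 11, 96, 11, 85, 87  ⇒  Σ = 317
Area = |Σ|/2 = 158.5.

158.5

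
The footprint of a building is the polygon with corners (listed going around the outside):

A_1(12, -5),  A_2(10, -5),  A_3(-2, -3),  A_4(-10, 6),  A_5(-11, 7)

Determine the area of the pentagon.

62.5

Apply the surveyor's formula: 2A = Σ (x_i·y_{i+1} − x_{i+1}·y_i), indices taken mod 5.
Σ = (-10) + (-40) + (-42) + (-4) + (-29) = -125
Area = |Σ|/2 = 62.5.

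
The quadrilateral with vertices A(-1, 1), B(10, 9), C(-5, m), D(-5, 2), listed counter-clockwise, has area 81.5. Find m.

Write out the shoelace sum; only the two edges meeting at C involve m:
2·Area = [(10·m − (-5)·9) + ((-5)·2 − (-5)·m)] + -22
       = 15·m + 13 = 163
⇒ m = 10.

10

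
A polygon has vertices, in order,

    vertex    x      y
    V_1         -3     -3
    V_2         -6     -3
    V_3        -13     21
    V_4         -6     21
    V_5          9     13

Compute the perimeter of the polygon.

|V_1V_2| = √((-3)² + (0)²) = √9 = 3
|V_2V_3| = √((-7)² + (24)²) = √625 = 25
|V_3V_4| = √((7)² + (0)²) = √49 = 7
|V_4V_5| = √((15)² + (-8)²) = √289 = 17
|V_5V_1| = √((-12)² + (-16)²) = √400 = 20
Perimeter = 3 + 25 + 7 + 17 + 20 = 72.

72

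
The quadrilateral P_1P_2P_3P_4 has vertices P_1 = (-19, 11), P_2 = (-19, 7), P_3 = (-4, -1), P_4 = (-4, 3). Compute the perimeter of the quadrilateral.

42

|P_1P_2| = √((0)² + (-4)²) = √16 = 4
|P_2P_3| = √((15)² + (-8)²) = √289 = 17
|P_3P_4| = √((0)² + (4)²) = √16 = 4
|P_4P_1| = √((-15)² + (8)²) = √289 = 17
Perimeter = 4 + 17 + 4 + 17 = 42.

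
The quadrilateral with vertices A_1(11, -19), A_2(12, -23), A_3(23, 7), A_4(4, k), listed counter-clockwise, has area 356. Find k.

19

The doubled signed area Σ (x_i y_{i+1} − x_{i+1} y_i) is linear in k.
With k=0 it equals 484; the coefficient of k is 12 (from the two edges through A_4).
So 12·k + 484 = 2·356 = 712 ⇒ k = 19.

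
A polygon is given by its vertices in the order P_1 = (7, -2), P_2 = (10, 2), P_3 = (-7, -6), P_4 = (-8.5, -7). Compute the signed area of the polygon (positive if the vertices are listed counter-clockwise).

26

Apply the surveyor's formula: 2A = Σ (x_i·y_{i+1} − x_{i+1}·y_i), indices taken mod 4.
P_1→P_2: (7)(2) − (10)(-2) = 34
P_2→P_3: (10)(-6) − (-7)(2) = -46
P_3→P_4: (-7)(-7) − (-8.5)(-6) = -2
P_4→P_1: (-8.5)(-2) − (7)(-7) = 66
Σ = 52
Signed area = Σ/2 = 26 (positive ⇒ counter-clockwise traversal).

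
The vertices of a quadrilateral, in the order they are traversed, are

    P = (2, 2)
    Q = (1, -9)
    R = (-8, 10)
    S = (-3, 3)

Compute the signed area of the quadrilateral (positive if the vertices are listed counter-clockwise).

Apply the shoelace (surveyor's) formula: 2A = Σ (x_i·y_{i+1} − x_{i+1}·y_i), indices taken mod 4.
Cross-terms: -20, -62, 6, -12  ⇒  Σ = -88
Signed area = Σ/2 = -44 (negative ⇒ clockwise traversal).

-44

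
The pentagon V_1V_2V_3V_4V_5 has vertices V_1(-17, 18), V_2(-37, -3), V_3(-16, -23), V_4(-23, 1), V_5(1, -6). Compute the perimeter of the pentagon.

|V_1V_2| = √((-20)² + (-21)²) = √841 = 29
|V_2V_3| = √((21)² + (-20)²) = √841 = 29
|V_3V_4| = √((-7)² + (24)²) = √625 = 25
|V_4V_5| = √((24)² + (-7)²) = √625 = 25
|V_5V_1| = √((-18)² + (24)²) = √900 = 30
Perimeter = 29 + 29 + 25 + 25 + 30 = 138.

138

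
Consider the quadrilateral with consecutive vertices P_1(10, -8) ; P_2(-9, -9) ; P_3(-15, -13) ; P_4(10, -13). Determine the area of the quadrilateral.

97.5

Apply Gauss's area formula: 2A = Σ (x_i·y_{i+1} − x_{i+1}·y_i), indices taken mod 4.
Σ = (-162) + (-18) + (325) + (50) = 195
Area = |Σ|/2 = 97.5.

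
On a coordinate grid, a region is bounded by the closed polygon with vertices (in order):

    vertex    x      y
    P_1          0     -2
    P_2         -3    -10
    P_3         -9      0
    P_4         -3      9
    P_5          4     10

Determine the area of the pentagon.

125.5

Apply the surveyor's formula: 2A = Σ (x_i·y_{i+1} − x_{i+1}·y_i), indices taken mod 5.
P_1→P_2: (0)(-10) − (-3)(-2) = -6
P_2→P_3: (-3)(0) − (-9)(-10) = -90
P_3→P_4: (-9)(9) − (-3)(0) = -81
P_4→P_5: (-3)(10) − (4)(9) = -66
P_5→P_1: (4)(-2) − (0)(10) = -8
Σ = -251
Area = |Σ|/2 = 125.5.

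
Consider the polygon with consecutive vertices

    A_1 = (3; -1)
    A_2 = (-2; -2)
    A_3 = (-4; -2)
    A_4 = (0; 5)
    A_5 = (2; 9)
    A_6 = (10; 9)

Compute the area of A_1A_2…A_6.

75.5

Σ = (-8) + (-4) + (-20) + (-10) + (-72) + (-37) = -151
Area = |Σ|/2 = 75.5.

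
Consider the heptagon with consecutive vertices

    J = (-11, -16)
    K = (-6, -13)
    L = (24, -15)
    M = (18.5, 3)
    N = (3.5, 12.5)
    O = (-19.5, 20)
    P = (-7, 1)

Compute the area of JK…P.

Apply the shoelace (surveyor's) formula: 2A = Σ (x_i·y_{i+1} − x_{i+1}·y_i), indices taken mod 7.
Cross-terms: 47, 402, 349.5, 220.75, 313.75, 120.5, 123  ⇒  Σ = 1576.5
Area = |Σ|/2 = 788.25.

788.25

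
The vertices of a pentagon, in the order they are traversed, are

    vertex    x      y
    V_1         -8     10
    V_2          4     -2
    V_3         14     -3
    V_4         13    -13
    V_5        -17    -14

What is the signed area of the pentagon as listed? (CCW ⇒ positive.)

-418

Apply the shoelace (surveyor's) formula: 2A = Σ (x_i·y_{i+1} − x_{i+1}·y_i), indices taken mod 5.
Cross-terms: -24, 16, -143, -403, -282  ⇒  Σ = -836
Signed area = Σ/2 = -418 (negative ⇒ clockwise traversal).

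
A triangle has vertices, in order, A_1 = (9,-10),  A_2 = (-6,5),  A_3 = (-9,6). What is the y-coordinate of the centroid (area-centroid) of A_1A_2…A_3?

Apply Gauss's area formula. First the cross-terms c_i = x_i·y_{i+1} − x_{i+1}·y_i:
  -15, 9, 36  ⇒  2A = 30, A = 15.
Then Σ (y_i + y_{i+1})·c_i = 30, so ȳ = 30 / (6·15) = 1/3.

1/3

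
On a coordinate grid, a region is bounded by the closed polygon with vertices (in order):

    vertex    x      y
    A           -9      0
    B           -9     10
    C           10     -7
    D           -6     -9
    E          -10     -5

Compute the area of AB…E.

182

Apply the shoelace (surveyor's) formula: 2A = Σ (x_i·y_{i+1} − x_{i+1}·y_i), indices taken mod 5.
Σ = (-90) + (-37) + (-132) + (-60) + (-45) = -364
Area = |Σ|/2 = 182.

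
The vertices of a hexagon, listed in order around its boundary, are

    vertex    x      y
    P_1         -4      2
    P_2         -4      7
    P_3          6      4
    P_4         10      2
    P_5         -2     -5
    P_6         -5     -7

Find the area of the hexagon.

Apply the shoelace (surveyor's) formula: 2A = Σ (x_i·y_{i+1} − x_{i+1}·y_i), indices taken mod 6.
P_1→P_2: (-4)(7) − (-4)(2) = -20
P_2→P_3: (-4)(4) − (6)(7) = -58
P_3→P_4: (6)(2) − (10)(4) = -28
P_4→P_5: (10)(-5) − (-2)(2) = -46
P_5→P_6: (-2)(-7) − (-5)(-5) = -11
P_6→P_1: (-5)(2) − (-4)(-7) = -38
Σ = -201
Area = |Σ|/2 = 100.5.

100.5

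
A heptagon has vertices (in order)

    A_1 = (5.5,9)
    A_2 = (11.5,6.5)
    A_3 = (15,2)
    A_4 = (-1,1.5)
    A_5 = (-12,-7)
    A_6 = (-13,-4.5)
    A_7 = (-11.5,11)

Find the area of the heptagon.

Σ = (-67.75) + (-74.5) + (24.5) + (25) + (-37) + (-194.75) + (-164) = -488.5
Area = |Σ|/2 = 244.25.

244.25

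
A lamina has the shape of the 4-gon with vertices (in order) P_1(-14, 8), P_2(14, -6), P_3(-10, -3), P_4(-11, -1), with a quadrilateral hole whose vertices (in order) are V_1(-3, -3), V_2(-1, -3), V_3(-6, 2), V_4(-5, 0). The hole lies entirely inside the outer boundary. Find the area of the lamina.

Outer boundary:
Apply the shoelace (surveyor's) formula: 2A = Σ (x_i·y_{i+1} − x_{i+1}·y_i), indices taken mod 4.
P_1→P_2: (-14)(-6) − (14)(8) = -28
P_2→P_3: (14)(-3) − (-10)(-6) = -102
P_3→P_4: (-10)(-1) − (-11)(-3) = -23
P_4→P_1: (-11)(8) − (-14)(-1) = -102
Σ = -255
Area = |Σ|/2 = 127.5.
Hole:
Σ = (6) + (-20) + (10) + (15) = 11
Area = |Σ|/2 = 5.5.
Net area = 127.5 − 5.5 = 122.

122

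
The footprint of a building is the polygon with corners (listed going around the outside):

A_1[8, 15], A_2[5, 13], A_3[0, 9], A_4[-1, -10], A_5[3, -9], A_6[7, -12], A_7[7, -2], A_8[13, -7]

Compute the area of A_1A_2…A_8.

223.5

Apply the shoelace (surveyor's) formula: 2A = Σ (x_i·y_{i+1} − x_{i+1}·y_i), indices taken mod 8.
Σ = (29) + (45) + (9) + (39) + (27) + (70) + (-23) + (251) = 447
Area = |Σ|/2 = 223.5.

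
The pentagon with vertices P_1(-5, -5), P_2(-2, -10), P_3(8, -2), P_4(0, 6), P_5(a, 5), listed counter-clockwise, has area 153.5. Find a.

-10

The doubled signed area Σ (x_i y_{i+1} − x_{i+1} y_i) is linear in a.
With a=0 it equals 197; the coefficient of a is -11 (from the two edges through P_5).
So -11·a + 197 = 2·153.5 = 307 ⇒ a = -10.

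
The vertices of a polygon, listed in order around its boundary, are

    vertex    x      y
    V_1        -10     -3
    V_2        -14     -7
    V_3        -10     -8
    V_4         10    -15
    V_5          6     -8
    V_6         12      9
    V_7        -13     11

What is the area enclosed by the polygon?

Apply the surveyor's formula: 2A = Σ (x_i·y_{i+1} − x_{i+1}·y_i), indices taken mod 7.
Cross-terms: 28, 42, 230, 10, 150, 249, 149  ⇒  Σ = 858
Area = |Σ|/2 = 429.

429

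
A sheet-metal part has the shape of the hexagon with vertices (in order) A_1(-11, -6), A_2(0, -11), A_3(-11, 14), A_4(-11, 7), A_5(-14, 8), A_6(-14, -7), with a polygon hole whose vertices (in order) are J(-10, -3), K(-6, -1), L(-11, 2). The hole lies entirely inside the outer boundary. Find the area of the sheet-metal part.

141

Outer boundary:
Σ = (121) + (-121) + (77) + (10) + (210) + (7) = 304
Area = |Σ|/2 = 152.
Hole:
Σ = (-8) + (-23) + (53) = 22
Area = |Σ|/2 = 11.
Net area = 152 − 11 = 141.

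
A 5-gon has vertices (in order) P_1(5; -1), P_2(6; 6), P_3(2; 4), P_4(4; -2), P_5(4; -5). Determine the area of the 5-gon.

18.5

Σ = (36) + (12) + (-20) + (-12) + (21) = 37
Area = |Σ|/2 = 18.5.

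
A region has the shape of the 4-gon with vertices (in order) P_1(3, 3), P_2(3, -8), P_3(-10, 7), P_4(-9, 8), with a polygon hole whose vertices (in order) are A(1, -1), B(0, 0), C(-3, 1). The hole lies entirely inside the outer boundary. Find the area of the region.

79

Outer boundary:
P_1→P_2: (3)(-8) − (3)(3) = -33
P_2→P_3: (3)(7) − (-10)(-8) = -59
P_3→P_4: (-10)(8) − (-9)(7) = -17
P_4→P_1: (-9)(3) − (3)(8) = -51
Σ = -160
Area = |Σ|/2 = 80.
Hole:
Apply the surveyor's formula: 2A = Σ (x_i·y_{i+1} − x_{i+1}·y_i), indices taken mod 3.
Σ = (0) + (0) + (2) = 2
Area = |Σ|/2 = 1.
Net area = 80 − 1 = 79.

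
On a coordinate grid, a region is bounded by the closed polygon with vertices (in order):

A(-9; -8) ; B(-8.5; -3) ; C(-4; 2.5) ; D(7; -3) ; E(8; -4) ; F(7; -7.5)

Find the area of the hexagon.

Apply the shoelace (surveyor's) formula: 2A = Σ (x_i·y_{i+1} − x_{i+1}·y_i), indices taken mod 6.
Cross-terms: -41, -33.25, -5.5, -4, -32, -123.5  ⇒  Σ = -239.25
Area = |Σ|/2 = 119.625.

119.625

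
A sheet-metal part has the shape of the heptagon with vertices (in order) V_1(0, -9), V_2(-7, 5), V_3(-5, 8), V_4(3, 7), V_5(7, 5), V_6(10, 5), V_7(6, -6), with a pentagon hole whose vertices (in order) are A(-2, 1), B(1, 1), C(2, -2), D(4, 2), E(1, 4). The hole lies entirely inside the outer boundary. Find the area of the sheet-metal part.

Outer boundary:
Σ = (-63) + (-31) + (-59) + (-34) + (-15) + (-90) + (-54) = -346
Area = |Σ|/2 = 173.
Hole:
Apply the surveyor's formula: 2A = Σ (x_i·y_{i+1} − x_{i+1}·y_i), indices taken mod 5.
A→B: (-2)(1) − (1)(1) = -3
B→C: (1)(-2) − (2)(1) = -4
C→D: (2)(2) − (4)(-2) = 12
D→E: (4)(4) − (1)(2) = 14
E→A: (1)(1) − (-2)(4) = 9
Σ = 28
Area = |Σ|/2 = 14.
Net area = 173 − 14 = 159.

159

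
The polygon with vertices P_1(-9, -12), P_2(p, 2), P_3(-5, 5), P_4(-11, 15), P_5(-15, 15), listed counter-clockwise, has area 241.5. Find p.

8

The doubled signed area Σ (x_i y_{i+1} − x_{i+1} y_i) is linear in p.
With p=0 it equals 347; the coefficient of p is 17 (from the two edges through P_2).
So 17·p + 347 = 2·241.5 = 483 ⇒ p = 8.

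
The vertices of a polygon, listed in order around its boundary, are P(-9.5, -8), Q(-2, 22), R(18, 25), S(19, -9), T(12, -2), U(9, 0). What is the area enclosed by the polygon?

646

Apply Gauss's area formula: 2A = Σ (x_i·y_{i+1} − x_{i+1}·y_i), indices taken mod 6.
Σ = (-225) + (-446) + (-637) + (70) + (18) + (-72) = -1292
Area = |Σ|/2 = 646.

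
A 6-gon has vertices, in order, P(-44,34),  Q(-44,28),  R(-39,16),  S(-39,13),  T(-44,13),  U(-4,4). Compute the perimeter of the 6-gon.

118

|PQ| = √((0)² + (-6)²) = √36 = 6
|QR| = √((5)² + (-12)²) = √169 = 13
|RS| = √((0)² + (-3)²) = √9 = 3
|ST| = √((-5)² + (0)²) = √25 = 5
|TU| = √((40)² + (-9)²) = √1681 = 41
|UP| = √((-40)² + (30)²) = √2500 = 50
Perimeter = 6 + 13 + 3 + 5 + 41 + 50 = 118.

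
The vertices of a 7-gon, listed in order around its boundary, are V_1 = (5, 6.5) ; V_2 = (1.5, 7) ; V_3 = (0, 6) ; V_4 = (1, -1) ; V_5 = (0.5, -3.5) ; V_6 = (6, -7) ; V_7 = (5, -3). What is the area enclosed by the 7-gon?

V_1→V_2: (5)(7) − (1.5)(6.5) = 25.25
V_2→V_3: (1.5)(6) − (0)(7) = 9
V_3→V_4: (0)(-1) − (1)(6) = -6
V_4→V_5: (1)(-3.5) − (0.5)(-1) = -3
V_5→V_6: (0.5)(-7) − (6)(-3.5) = 17.5
V_6→V_7: (6)(-3) − (5)(-7) = 17
V_7→V_1: (5)(6.5) − (5)(-3) = 47.5
Σ = 107.25
Area = |Σ|/2 = 53.625.

53.625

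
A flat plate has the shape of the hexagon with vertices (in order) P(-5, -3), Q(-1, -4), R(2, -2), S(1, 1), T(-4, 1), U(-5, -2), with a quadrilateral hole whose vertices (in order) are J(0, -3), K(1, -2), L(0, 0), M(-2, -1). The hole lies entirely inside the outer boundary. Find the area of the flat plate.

22.5

Outer boundary:
Apply Gauss's area formula: 2A = Σ (x_i·y_{i+1} − x_{i+1}·y_i), indices taken mod 6.
Σ = (17) + (10) + (4) + (5) + (13) + (5) = 54
Area = |Σ|/2 = 27.
Hole:
Apply the surveyor's formula: 2A = Σ (x_i·y_{i+1} − x_{i+1}·y_i), indices taken mod 4.
Σ = (3) + (0) + (0) + (6) = 9
Area = |Σ|/2 = 4.5.
Net area = 27 − 4.5 = 22.5.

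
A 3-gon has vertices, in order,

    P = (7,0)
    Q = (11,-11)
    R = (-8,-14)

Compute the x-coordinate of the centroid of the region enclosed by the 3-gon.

10/3

Apply Gauss's area formula. First the cross-terms c_i = x_i·y_{i+1} − x_{i+1}·y_i:
  -77, -242, 98  ⇒  2A = -221, A = -110.5.
Then Σ (x_i + x_{i+1})·c_i = -2210, so x̄ = -2210 / (6·(-110.5)) = 10/3.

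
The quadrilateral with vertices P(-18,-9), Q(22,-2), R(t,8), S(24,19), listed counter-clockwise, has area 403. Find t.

22

Write out the shoelace sum; only the two edges meeting at R involve t:
2·Area = [(22·8 − t·(-2)) + (t·19 − 24·8)] + 360
       = 21·t + 344 = 806
⇒ t = 22.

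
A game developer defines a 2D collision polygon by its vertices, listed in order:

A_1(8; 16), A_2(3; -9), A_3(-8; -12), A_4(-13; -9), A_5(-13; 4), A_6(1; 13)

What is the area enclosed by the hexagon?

Σ = (-120) + (-108) + (-84) + (-169) + (-173) + (-88) = -742
Area = |Σ|/2 = 371.

371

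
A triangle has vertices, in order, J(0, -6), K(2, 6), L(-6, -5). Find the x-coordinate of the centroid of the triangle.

Apply the shoelace (surveyor's) formula. First the cross-terms c_i = x_i·y_{i+1} − x_{i+1}·y_i:
  12, 26, 36  ⇒  2A = 74, A = 37.
Then Σ (x_i + x_{i+1})·c_i = -296, so x̄ = -296 / (6·37) = -4/3.

-4/3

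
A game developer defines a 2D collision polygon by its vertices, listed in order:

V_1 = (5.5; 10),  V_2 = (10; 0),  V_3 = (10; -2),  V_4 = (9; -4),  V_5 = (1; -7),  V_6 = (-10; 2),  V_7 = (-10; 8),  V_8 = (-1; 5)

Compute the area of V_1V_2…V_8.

Σ = (-100) + (-20) + (-22) + (-59) + (-68) + (-60) + (-42) + (-37.5) = -408.5
Area = |Σ|/2 = 204.25.

204.25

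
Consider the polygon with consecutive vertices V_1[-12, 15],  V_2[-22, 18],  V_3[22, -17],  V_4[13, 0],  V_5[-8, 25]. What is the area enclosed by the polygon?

409

Apply Gauss's area formula: 2A = Σ (x_i·y_{i+1} − x_{i+1}·y_i), indices taken mod 5.
Σ = (114) + (-22) + (221) + (325) + (180) = 818
Area = |Σ|/2 = 409.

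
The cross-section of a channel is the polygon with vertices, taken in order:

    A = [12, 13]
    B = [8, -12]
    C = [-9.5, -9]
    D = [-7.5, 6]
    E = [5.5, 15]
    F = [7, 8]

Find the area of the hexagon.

385

Σ = (-248) + (-186) + (-124.5) + (-145.5) + (-61) + (-5) = -770
Area = |Σ|/2 = 385.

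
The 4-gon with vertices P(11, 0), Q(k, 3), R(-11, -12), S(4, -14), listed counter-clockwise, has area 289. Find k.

-13

The doubled signed area Σ (x_i y_{i+1} − x_{i+1} y_i) is linear in k.
With k=0 it equals 422; the coefficient of k is -12 (from the two edges through Q).
So -12·k + 422 = 2·289 = 578 ⇒ k = -13.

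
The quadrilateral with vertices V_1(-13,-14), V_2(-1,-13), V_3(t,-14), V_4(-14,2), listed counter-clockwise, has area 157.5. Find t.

8

The doubled signed area Σ (x_i y_{i+1} − x_{i+1} y_i) is linear in t.
With t=0 it equals 195; the coefficient of t is 15 (from the two edges through V_3).
So 15·t + 195 = 2·157.5 = 315 ⇒ t = 8.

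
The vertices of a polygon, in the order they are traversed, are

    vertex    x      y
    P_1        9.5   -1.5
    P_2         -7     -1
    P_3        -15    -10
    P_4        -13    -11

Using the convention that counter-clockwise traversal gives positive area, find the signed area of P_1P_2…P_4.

Apply the shoelace formula: 2A = Σ (x_i·y_{i+1} − x_{i+1}·y_i), indices taken mod 4.
Σ = (-20) + (55) + (35) + (124) = 194
Signed area = Σ/2 = 97 (positive ⇒ counter-clockwise traversal).

97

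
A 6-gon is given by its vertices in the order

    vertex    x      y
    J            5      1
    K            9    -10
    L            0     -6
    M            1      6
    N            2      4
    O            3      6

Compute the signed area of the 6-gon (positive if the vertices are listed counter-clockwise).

-71

Apply Gauss's area formula: 2A = Σ (x_i·y_{i+1} − x_{i+1}·y_i), indices taken mod 6.
Cross-terms: -59, -54, 6, -8, 0, -27  ⇒  Σ = -142
Signed area = Σ/2 = -71 (negative ⇒ clockwise traversal).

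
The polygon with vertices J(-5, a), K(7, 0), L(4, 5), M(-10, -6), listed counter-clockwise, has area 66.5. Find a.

The doubled signed area Σ (x_i y_{i+1} − x_{i+1} y_i) is linear in a.
With a=0 it equals 31; the coefficient of a is -17 (from the two edges through J).
So -17·a + 31 = 2·66.5 = 133 ⇒ a = -6.

-6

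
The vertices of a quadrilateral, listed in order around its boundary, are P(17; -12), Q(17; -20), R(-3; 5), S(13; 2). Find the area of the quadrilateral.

186

Apply the shoelace (surveyor's) formula: 2A = Σ (x_i·y_{i+1} − x_{i+1}·y_i), indices taken mod 4.
P→Q: (17)(-20) − (17)(-12) = -136
Q→R: (17)(5) − (-3)(-20) = 25
R→S: (-3)(2) − (13)(5) = -71
S→P: (13)(-12) − (17)(2) = -190
Σ = -372
Area = |Σ|/2 = 186.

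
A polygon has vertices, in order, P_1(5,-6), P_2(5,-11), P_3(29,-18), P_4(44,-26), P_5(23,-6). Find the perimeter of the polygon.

94

|P_1P_2| = √((0)² + (-5)²) = √25 = 5
|P_2P_3| = √((24)² + (-7)²) = √625 = 25
|P_3P_4| = √((15)² + (-8)²) = √289 = 17
|P_4P_5| = √((-21)² + (20)²) = √841 = 29
|P_5P_1| = √((-18)² + (0)²) = √324 = 18
Perimeter = 5 + 25 + 17 + 29 + 18 = 94.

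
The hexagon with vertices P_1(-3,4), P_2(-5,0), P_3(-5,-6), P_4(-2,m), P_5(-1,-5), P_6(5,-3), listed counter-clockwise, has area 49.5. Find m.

-3

The doubled signed area Σ (x_i y_{i+1} − x_{i+1} y_i) is linear in m.
With m=0 it equals 87; the coefficient of m is -4 (from the two edges through P_4).
So -4·m + 87 = 2·49.5 = 99 ⇒ m = -3.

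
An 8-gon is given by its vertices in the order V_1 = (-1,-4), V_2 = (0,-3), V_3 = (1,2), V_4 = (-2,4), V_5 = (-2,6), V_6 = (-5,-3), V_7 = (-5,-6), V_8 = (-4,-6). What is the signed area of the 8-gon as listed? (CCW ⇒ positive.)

38.5

Cross-terms: 3, 3, 8, -4, 36, 15, 6, 10  ⇒  Σ = 77
Signed area = Σ/2 = 38.5 (positive ⇒ counter-clockwise traversal).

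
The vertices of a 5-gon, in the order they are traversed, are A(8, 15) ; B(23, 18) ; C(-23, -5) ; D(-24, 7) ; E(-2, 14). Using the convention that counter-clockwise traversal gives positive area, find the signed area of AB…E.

-323.5

Σ = (-201) + (299) + (-281) + (-322) + (-142) = -647
Signed area = Σ/2 = -323.5 (negative ⇒ clockwise traversal).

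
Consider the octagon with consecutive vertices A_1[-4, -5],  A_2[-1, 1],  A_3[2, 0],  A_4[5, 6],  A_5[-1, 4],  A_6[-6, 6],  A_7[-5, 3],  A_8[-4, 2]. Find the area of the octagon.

Apply the shoelace formula: 2A = Σ (x_i·y_{i+1} − x_{i+1}·y_i), indices taken mod 8.
Σ = (-9) + (-2) + (12) + (26) + (18) + (12) + (2) + (28) = 87
Area = |Σ|/2 = 43.5.

43.5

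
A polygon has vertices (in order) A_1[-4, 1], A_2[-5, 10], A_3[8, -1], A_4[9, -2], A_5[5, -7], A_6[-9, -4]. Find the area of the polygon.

A_1→A_2: (-4)(10) − (-5)(1) = -35
A_2→A_3: (-5)(-1) − (8)(10) = -75
A_3→A_4: (8)(-2) − (9)(-1) = -7
A_4→A_5: (9)(-7) − (5)(-2) = -53
A_5→A_6: (5)(-4) − (-9)(-7) = -83
A_6→A_1: (-9)(1) − (-4)(-4) = -25
Σ = -278
Area = |Σ|/2 = 139.

139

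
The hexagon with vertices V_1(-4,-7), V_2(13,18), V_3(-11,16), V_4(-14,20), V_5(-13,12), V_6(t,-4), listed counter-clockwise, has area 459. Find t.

Write out the shoelace sum; only the two edges meeting at V_6 involve t:
2·Area = [((-13)·(-4) − t·12) + (t·(-7) − (-4)·(-4))] + 521
       = -19·t + 557 = 918
⇒ t = -19.

-19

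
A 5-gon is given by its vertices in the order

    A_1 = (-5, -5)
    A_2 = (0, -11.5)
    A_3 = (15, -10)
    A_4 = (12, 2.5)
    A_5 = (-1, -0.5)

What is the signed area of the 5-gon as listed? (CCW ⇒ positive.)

Apply Gauss's area formula: 2A = Σ (x_i·y_{i+1} − x_{i+1}·y_i), indices taken mod 5.
Σ = (57.5) + (172.5) + (157.5) + (-3.5) + (2.5) = 386.5
Signed area = Σ/2 = 193.25 (positive ⇒ counter-clockwise traversal).

193.25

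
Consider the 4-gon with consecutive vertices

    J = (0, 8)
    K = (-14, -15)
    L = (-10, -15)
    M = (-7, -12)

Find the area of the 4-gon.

65.5

Apply Gauss's area formula: 2A = Σ (x_i·y_{i+1} − x_{i+1}·y_i), indices taken mod 4.
Σ = (112) + (60) + (15) + (-56) = 131
Area = |Σ|/2 = 65.5.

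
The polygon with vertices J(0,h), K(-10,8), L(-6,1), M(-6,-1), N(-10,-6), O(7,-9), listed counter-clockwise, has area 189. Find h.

Write out the shoelace sum; only the two edges meeting at J involve h:
2·Area = [(7·h − 0·(-9)) + (0·8 − (-10)·h)] + 208
       = 17·h + 208 = 378
⇒ h = 10.

10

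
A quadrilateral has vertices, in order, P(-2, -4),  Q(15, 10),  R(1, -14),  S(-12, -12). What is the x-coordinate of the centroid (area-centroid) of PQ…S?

Apply the shoelace formula. First the cross-terms c_i = x_i·y_{i+1} − x_{i+1}·y_i:
  40, -220, -180, 24  ⇒  2A = -336, A = -168.
Then Σ (x_i + x_{i+1})·c_i = -1356, so x̄ = -1356 / (6·(-168)) = 113/84.

113/84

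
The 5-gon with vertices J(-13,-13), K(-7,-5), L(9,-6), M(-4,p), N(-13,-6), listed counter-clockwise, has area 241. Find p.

Write out the shoelace sum; only the two edges meeting at M involve p:
2·Area = [(9·p − (-4)·(-6)) + ((-4)·(-6) − (-13)·p)] + 152
       = 22·p + 152 = 482
⇒ p = 15.

15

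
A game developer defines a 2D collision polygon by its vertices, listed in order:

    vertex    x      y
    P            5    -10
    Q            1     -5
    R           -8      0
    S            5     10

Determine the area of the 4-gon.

Σ = (-15) + (-40) + (-80) + (-100) = -235
Area = |Σ|/2 = 117.5.

117.5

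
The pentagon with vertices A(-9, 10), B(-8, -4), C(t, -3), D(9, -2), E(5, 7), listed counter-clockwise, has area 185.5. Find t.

9

The doubled signed area Σ (x_i y_{i+1} − x_{i+1} y_i) is linear in t.
With t=0 it equals 353; the coefficient of t is 2 (from the two edges through C).
So 2·t + 353 = 2·185.5 = 371 ⇒ t = 9.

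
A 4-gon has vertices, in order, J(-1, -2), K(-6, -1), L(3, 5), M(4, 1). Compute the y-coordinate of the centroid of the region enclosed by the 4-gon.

85/93

Apply Gauss's area formula. First the cross-terms c_i = x_i·y_{i+1} − x_{i+1}·y_i:
  -11, -27, -17, -7  ⇒  2A = -62, A = -31.
Then Σ (y_i + y_{i+1})·c_i = -170, so ȳ = -170 / (6·(-31)) = 85/93.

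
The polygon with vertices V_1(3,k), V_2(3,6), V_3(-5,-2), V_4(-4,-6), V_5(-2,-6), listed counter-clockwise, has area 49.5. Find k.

-1

Write out the shoelace sum; only the two edges meeting at V_1 involve k:
2·Area = [((-2)·k − 3·(-6)) + (3·6 − 3·k)] + 58
       = -5·k + 94 = 99
⇒ k = -1.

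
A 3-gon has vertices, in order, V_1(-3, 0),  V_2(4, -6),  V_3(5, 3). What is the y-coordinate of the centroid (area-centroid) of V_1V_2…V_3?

Apply the shoelace (surveyor's) formula. First the cross-terms c_i = x_i·y_{i+1} − x_{i+1}·y_i:
  18, 42, 9  ⇒  2A = 69, A = 34.5.
Then Σ (y_i + y_{i+1})·c_i = -207, so ȳ = -207 / (6·34.5) = -1.

-1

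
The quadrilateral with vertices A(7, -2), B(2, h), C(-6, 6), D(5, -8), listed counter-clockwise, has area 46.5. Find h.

1

Write out the shoelace sum; only the two edges meeting at B involve h:
2·Area = [(7·h − 2·(-2)) + (2·6 − (-6)·h)] + 64
       = 13·h + 80 = 93
⇒ h = 1.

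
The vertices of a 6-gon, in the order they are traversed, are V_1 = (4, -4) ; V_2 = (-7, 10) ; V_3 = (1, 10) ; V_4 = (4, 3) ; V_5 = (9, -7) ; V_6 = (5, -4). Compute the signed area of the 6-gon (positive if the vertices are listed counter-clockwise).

-82.5

Apply the surveyor's formula: 2A = Σ (x_i·y_{i+1} − x_{i+1}·y_i), indices taken mod 6.
V_1→V_2: (4)(10) − (-7)(-4) = 12
V_2→V_3: (-7)(10) − (1)(10) = -80
V_3→V_4: (1)(3) − (4)(10) = -37
V_4→V_5: (4)(-7) − (9)(3) = -55
V_5→V_6: (9)(-4) − (5)(-7) = -1
V_6→V_1: (5)(-4) − (4)(-4) = -4
Σ = -165
Signed area = Σ/2 = -82.5 (negative ⇒ clockwise traversal).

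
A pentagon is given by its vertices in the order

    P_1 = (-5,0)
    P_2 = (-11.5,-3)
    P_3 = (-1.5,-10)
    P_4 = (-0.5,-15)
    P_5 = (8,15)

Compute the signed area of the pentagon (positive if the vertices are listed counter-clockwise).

165.25

Apply the shoelace (surveyor's) formula: 2A = Σ (x_i·y_{i+1} − x_{i+1}·y_i), indices taken mod 5.
Σ = (15) + (110.5) + (17.5) + (112.5) + (75) = 330.5
Signed area = Σ/2 = 165.25 (positive ⇒ counter-clockwise traversal).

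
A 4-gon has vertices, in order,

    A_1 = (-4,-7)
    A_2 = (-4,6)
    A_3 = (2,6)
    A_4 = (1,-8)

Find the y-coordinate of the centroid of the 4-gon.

Apply the shoelace formula. First the cross-terms c_i = x_i·y_{i+1} − x_{i+1}·y_i:
  -52, -36, -22, -39  ⇒  2A = -149, A = -74.5.
Then Σ (y_i + y_{i+1})·c_i = 249, so ȳ = 249 / (6·(-74.5)) = -83/149.

-83/149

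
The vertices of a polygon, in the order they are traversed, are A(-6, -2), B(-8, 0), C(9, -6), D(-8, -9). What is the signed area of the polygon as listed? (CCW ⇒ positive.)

Σ = (-16) + (48) + (-129) + (-38) = -135
Signed area = Σ/2 = -67.5 (negative ⇒ clockwise traversal).

-67.5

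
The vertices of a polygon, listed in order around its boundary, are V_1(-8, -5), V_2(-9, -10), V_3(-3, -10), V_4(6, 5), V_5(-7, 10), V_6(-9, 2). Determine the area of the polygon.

Apply the surveyor's formula: 2A = Σ (x_i·y_{i+1} − x_{i+1}·y_i), indices taken mod 6.
Σ = (35) + (60) + (45) + (95) + (76) + (61) = 372
Area = |Σ|/2 = 186.

186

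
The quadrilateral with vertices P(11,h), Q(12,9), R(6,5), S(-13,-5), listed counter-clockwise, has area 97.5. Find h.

0

The doubled signed area Σ (x_i y_{i+1} − x_{i+1} y_i) is linear in h.
With h=0 it equals 195; the coefficient of h is -25 (from the two edges through P).
So -25·h + 195 = 2·97.5 = 195 ⇒ h = 0.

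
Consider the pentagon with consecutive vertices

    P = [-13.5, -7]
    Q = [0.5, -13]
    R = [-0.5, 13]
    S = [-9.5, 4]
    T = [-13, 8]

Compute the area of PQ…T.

237.75

Cross-terms: 179, 0, 121.5, -24, 199  ⇒  Σ = 475.5
Area = |Σ|/2 = 237.75.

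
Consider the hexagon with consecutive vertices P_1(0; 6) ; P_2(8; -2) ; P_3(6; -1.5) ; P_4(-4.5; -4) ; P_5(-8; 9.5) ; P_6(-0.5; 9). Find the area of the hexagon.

111.875

Apply the surveyor's formula: 2A = Σ (x_i·y_{i+1} − x_{i+1}·y_i), indices taken mod 6.
Cross-terms: -48, 0, -30.75, -74.75, -67.25, -3  ⇒  Σ = -223.75
Area = |Σ|/2 = 111.875.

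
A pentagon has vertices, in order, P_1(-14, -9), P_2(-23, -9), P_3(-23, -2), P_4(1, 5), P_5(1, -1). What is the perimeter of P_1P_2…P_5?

|P_1P_2| = √((-9)² + (0)²) = √81 = 9
|P_2P_3| = √((0)² + (7)²) = √49 = 7
|P_3P_4| = √((24)² + (7)²) = √625 = 25
|P_4P_5| = √((0)² + (-6)²) = √36 = 6
|P_5P_1| = √((-15)² + (-8)²) = √289 = 17
Perimeter = 9 + 7 + 25 + 6 + 17 = 64.

64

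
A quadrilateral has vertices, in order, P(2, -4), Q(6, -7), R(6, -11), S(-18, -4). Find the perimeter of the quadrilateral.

54

|PQ| = √((4)² + (-3)²) = √25 = 5
|QR| = √((0)² + (-4)²) = √16 = 4
|RS| = √((-24)² + (7)²) = √625 = 25
|SP| = √((20)² + (0)²) = √400 = 20
Perimeter = 5 + 4 + 25 + 20 = 54.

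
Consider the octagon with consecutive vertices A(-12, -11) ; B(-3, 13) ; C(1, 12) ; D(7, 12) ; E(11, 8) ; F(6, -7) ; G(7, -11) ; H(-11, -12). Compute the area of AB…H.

378

Apply the shoelace formula: 2A = Σ (x_i·y_{i+1} − x_{i+1}·y_i), indices taken mod 8.
Cross-terms: -189, -49, -72, -76, -125, -17, -205, -23  ⇒  Σ = -756
Area = |Σ|/2 = 378.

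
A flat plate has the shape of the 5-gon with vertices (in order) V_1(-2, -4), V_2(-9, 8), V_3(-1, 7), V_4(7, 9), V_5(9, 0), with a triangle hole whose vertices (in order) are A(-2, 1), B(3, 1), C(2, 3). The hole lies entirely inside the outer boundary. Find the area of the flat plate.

Outer boundary:
V_1→V_2: (-2)(8) − (-9)(-4) = -52
V_2→V_3: (-9)(7) − (-1)(8) = -55
V_3→V_4: (-1)(9) − (7)(7) = -58
V_4→V_5: (7)(0) − (9)(9) = -81
V_5→V_1: (9)(-4) − (-2)(0) = -36
Σ = -282
Area = |Σ|/2 = 141.
Hole:
Σ = (-5) + (7) + (8) = 10
Area = |Σ|/2 = 5.
Net area = 141 − 5 = 136.

136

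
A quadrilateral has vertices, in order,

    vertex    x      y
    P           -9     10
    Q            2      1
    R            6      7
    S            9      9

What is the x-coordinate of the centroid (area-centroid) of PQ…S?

44/141

Apply the surveyor's formula. First the cross-terms c_i = x_i·y_{i+1} − x_{i+1}·y_i:
  -29, 8, -9, 171  ⇒  2A = 141, A = 70.5.
Then Σ (x_i + x_{i+1})·c_i = 132, so x̄ = 132 / (6·70.5) = 44/141.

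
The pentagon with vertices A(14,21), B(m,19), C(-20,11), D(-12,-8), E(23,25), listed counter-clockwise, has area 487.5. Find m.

The doubled signed area Σ (x_i y_{i+1} − x_{i+1} y_i) is linear in m.
With m=0 it equals 955; the coefficient of m is -10 (from the two edges through B).
So -10·m + 955 = 2·487.5 = 975 ⇒ m = -2.

-2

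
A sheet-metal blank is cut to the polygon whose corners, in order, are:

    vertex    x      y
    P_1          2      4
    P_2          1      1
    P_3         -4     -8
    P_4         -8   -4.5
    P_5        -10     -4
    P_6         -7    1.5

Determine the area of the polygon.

Apply the shoelace formula: 2A = Σ (x_i·y_{i+1} − x_{i+1}·y_i), indices taken mod 6.
Cross-terms: -2, -4, -46, -13, -43, -31  ⇒  Σ = -139
Area = |Σ|/2 = 69.5.

69.5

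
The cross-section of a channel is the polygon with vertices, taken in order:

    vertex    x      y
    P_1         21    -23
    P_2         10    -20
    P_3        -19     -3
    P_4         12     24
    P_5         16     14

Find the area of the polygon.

949

Cross-terms: -190, -410, -420, -216, -662  ⇒  Σ = -1898
Area = |Σ|/2 = 949.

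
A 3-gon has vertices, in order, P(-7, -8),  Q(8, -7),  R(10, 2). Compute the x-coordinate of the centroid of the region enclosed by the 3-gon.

Apply the shoelace formula. First the cross-terms c_i = x_i·y_{i+1} − x_{i+1}·y_i:
  113, 86, -66  ⇒  2A = 133, A = 66.5.
Then Σ (x_i + x_{i+1})·c_i = 1463, so x̄ = 1463 / (6·66.5) = 11/3.

11/3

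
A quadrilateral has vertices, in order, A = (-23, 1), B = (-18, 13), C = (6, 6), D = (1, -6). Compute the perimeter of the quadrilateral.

76

|AB| = √((5)² + (12)²) = √169 = 13
|BC| = √((24)² + (-7)²) = √625 = 25
|CD| = √((-5)² + (-12)²) = √169 = 13
|DA| = √((-24)² + (7)²) = √625 = 25
Perimeter = 13 + 25 + 13 + 25 = 76.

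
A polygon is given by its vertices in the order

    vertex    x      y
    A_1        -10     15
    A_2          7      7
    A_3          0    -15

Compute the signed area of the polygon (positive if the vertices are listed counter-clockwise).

-215

A_1→A_2: (-10)(7) − (7)(15) = -175
A_2→A_3: (7)(-15) − (0)(7) = -105
A_3→A_1: (0)(15) − (-10)(-15) = -150
Σ = -430
Signed area = Σ/2 = -215 (negative ⇒ clockwise traversal).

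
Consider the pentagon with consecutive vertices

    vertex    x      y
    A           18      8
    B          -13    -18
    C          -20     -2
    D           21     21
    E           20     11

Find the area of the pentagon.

A→B: (18)(-18) − (-13)(8) = -220
B→C: (-13)(-2) − (-20)(-18) = -334
C→D: (-20)(21) − (21)(-2) = -378
D→E: (21)(11) − (20)(21) = -189
E→A: (20)(8) − (18)(11) = -38
Σ = -1159
Area = |Σ|/2 = 579.5.

579.5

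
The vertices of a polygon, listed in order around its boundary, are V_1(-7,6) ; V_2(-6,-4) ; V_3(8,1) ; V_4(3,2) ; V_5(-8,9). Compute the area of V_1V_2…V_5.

80.5

Apply the shoelace formula: 2A = Σ (x_i·y_{i+1} − x_{i+1}·y_i), indices taken mod 5.
Σ = (64) + (26) + (13) + (43) + (15) = 161
Area = |Σ|/2 = 80.5.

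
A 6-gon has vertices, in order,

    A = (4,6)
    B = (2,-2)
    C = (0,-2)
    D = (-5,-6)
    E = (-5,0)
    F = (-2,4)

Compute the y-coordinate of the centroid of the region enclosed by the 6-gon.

Apply the shoelace formula. First the cross-terms c_i = x_i·y_{i+1} − x_{i+1}·y_i:
  -20, -4, -10, -30, -20, -28  ⇒  2A = -112, A = -56.
Then Σ (y_i + y_{i+1})·c_i = -164, so ȳ = -164 / (6·(-56)) = 41/84.

41/84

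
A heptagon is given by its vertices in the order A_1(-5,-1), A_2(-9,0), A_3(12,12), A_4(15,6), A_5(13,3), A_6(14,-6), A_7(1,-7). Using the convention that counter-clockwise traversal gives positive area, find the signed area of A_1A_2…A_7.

Σ = (-9) + (-108) + (-108) + (-33) + (-120) + (-92) + (-36) = -506
Signed area = Σ/2 = -253 (negative ⇒ clockwise traversal).

-253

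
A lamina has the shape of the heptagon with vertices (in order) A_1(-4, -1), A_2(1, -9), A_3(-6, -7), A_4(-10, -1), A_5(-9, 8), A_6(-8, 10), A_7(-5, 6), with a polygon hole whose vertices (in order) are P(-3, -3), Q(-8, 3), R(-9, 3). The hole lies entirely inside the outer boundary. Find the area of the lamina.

Outer boundary:
Apply the surveyor's formula: 2A = Σ (x_i·y_{i+1} − x_{i+1}·y_i), indices taken mod 7.
Σ = (37) + (-61) + (-64) + (-89) + (-26) + (2) + (29) = -172
Area = |Σ|/2 = 86.
Hole:
Apply Gauss's area formula: 2A = Σ (x_i·y_{i+1} − x_{i+1}·y_i), indices taken mod 3.
Cross-terms: -33, 3, 36  ⇒  Σ = 6
Area = |Σ|/2 = 3.
Net area = 86 − 3 = 83.

83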